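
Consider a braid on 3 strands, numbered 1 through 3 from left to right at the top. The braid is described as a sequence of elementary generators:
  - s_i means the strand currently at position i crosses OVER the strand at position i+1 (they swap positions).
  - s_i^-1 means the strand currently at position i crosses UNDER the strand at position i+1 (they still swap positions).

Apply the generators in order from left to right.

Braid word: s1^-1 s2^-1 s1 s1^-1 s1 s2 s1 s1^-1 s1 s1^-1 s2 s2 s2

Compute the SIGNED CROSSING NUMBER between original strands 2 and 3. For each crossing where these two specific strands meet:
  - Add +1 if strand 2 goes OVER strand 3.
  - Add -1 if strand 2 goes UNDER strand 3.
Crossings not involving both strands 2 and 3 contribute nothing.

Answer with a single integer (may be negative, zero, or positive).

Answer: 3

Derivation:
Gen 1: crossing 1x2. Both 2&3? no. Sum: 0
Gen 2: crossing 1x3. Both 2&3? no. Sum: 0
Gen 3: 2 over 3. Both 2&3? yes. Contrib: +1. Sum: 1
Gen 4: 3 under 2. Both 2&3? yes. Contrib: +1. Sum: 2
Gen 5: 2 over 3. Both 2&3? yes. Contrib: +1. Sum: 3
Gen 6: crossing 2x1. Both 2&3? no. Sum: 3
Gen 7: crossing 3x1. Both 2&3? no. Sum: 3
Gen 8: crossing 1x3. Both 2&3? no. Sum: 3
Gen 9: crossing 3x1. Both 2&3? no. Sum: 3
Gen 10: crossing 1x3. Both 2&3? no. Sum: 3
Gen 11: crossing 1x2. Both 2&3? no. Sum: 3
Gen 12: crossing 2x1. Both 2&3? no. Sum: 3
Gen 13: crossing 1x2. Both 2&3? no. Sum: 3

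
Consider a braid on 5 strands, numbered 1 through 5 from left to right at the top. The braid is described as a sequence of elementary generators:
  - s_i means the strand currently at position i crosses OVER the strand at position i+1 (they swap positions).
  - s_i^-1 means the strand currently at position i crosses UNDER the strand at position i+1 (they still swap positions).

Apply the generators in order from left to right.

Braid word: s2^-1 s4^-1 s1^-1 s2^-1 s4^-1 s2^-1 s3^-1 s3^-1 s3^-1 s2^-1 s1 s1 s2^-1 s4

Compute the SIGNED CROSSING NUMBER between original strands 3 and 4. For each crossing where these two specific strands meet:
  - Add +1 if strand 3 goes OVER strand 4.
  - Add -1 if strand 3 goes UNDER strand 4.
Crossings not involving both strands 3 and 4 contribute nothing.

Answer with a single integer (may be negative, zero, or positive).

Answer: 0

Derivation:
Gen 1: crossing 2x3. Both 3&4? no. Sum: 0
Gen 2: crossing 4x5. Both 3&4? no. Sum: 0
Gen 3: crossing 1x3. Both 3&4? no. Sum: 0
Gen 4: crossing 1x2. Both 3&4? no. Sum: 0
Gen 5: crossing 5x4. Both 3&4? no. Sum: 0
Gen 6: crossing 2x1. Both 3&4? no. Sum: 0
Gen 7: crossing 2x4. Both 3&4? no. Sum: 0
Gen 8: crossing 4x2. Both 3&4? no. Sum: 0
Gen 9: crossing 2x4. Both 3&4? no. Sum: 0
Gen 10: crossing 1x4. Both 3&4? no. Sum: 0
Gen 11: 3 over 4. Both 3&4? yes. Contrib: +1. Sum: 1
Gen 12: 4 over 3. Both 3&4? yes. Contrib: -1. Sum: 0
Gen 13: crossing 4x1. Both 3&4? no. Sum: 0
Gen 14: crossing 2x5. Both 3&4? no. Sum: 0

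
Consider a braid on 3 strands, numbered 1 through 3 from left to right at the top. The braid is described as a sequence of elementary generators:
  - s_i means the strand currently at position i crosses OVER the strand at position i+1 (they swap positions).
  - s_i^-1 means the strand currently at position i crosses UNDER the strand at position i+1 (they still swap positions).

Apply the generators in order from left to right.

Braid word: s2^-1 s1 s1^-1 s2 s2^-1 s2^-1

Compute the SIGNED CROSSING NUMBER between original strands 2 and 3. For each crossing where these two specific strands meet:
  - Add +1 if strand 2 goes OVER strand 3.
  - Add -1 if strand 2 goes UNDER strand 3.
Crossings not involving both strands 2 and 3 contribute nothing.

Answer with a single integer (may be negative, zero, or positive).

Gen 1: 2 under 3. Both 2&3? yes. Contrib: -1. Sum: -1
Gen 2: crossing 1x3. Both 2&3? no. Sum: -1
Gen 3: crossing 3x1. Both 2&3? no. Sum: -1
Gen 4: 3 over 2. Both 2&3? yes. Contrib: -1. Sum: -2
Gen 5: 2 under 3. Both 2&3? yes. Contrib: -1. Sum: -3
Gen 6: 3 under 2. Both 2&3? yes. Contrib: +1. Sum: -2

Answer: -2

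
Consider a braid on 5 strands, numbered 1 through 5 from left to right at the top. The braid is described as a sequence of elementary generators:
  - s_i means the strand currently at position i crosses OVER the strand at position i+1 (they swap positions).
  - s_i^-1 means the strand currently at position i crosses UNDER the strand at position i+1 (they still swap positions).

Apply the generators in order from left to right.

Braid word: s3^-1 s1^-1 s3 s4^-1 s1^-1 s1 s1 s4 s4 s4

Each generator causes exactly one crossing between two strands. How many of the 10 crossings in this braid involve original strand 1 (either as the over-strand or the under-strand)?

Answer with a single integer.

Answer: 4

Derivation:
Gen 1: crossing 3x4. Involves strand 1? no. Count so far: 0
Gen 2: crossing 1x2. Involves strand 1? yes. Count so far: 1
Gen 3: crossing 4x3. Involves strand 1? no. Count so far: 1
Gen 4: crossing 4x5. Involves strand 1? no. Count so far: 1
Gen 5: crossing 2x1. Involves strand 1? yes. Count so far: 2
Gen 6: crossing 1x2. Involves strand 1? yes. Count so far: 3
Gen 7: crossing 2x1. Involves strand 1? yes. Count so far: 4
Gen 8: crossing 5x4. Involves strand 1? no. Count so far: 4
Gen 9: crossing 4x5. Involves strand 1? no. Count so far: 4
Gen 10: crossing 5x4. Involves strand 1? no. Count so far: 4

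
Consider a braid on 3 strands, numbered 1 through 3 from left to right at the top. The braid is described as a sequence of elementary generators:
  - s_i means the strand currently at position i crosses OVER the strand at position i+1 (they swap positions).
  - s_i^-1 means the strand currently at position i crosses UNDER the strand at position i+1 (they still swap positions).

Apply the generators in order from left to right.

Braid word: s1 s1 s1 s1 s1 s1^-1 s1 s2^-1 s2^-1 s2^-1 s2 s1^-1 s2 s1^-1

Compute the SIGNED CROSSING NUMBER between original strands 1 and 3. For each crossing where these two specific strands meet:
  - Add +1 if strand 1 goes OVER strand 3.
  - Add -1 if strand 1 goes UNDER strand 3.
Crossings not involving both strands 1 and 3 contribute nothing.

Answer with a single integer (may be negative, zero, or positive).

Gen 1: crossing 1x2. Both 1&3? no. Sum: 0
Gen 2: crossing 2x1. Both 1&3? no. Sum: 0
Gen 3: crossing 1x2. Both 1&3? no. Sum: 0
Gen 4: crossing 2x1. Both 1&3? no. Sum: 0
Gen 5: crossing 1x2. Both 1&3? no. Sum: 0
Gen 6: crossing 2x1. Both 1&3? no. Sum: 0
Gen 7: crossing 1x2. Both 1&3? no. Sum: 0
Gen 8: 1 under 3. Both 1&3? yes. Contrib: -1. Sum: -1
Gen 9: 3 under 1. Both 1&3? yes. Contrib: +1. Sum: 0
Gen 10: 1 under 3. Both 1&3? yes. Contrib: -1. Sum: -1
Gen 11: 3 over 1. Both 1&3? yes. Contrib: -1. Sum: -2
Gen 12: crossing 2x1. Both 1&3? no. Sum: -2
Gen 13: crossing 2x3. Both 1&3? no. Sum: -2
Gen 14: 1 under 3. Both 1&3? yes. Contrib: -1. Sum: -3

Answer: -3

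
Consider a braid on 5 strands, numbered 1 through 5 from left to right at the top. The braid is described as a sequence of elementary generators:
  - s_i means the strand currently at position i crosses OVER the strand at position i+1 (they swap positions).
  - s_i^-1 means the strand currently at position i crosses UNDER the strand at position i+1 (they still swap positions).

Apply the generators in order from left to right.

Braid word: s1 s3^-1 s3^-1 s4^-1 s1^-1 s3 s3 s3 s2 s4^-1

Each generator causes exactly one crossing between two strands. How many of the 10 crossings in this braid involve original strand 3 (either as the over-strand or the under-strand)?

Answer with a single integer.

Answer: 6

Derivation:
Gen 1: crossing 1x2. Involves strand 3? no. Count so far: 0
Gen 2: crossing 3x4. Involves strand 3? yes. Count so far: 1
Gen 3: crossing 4x3. Involves strand 3? yes. Count so far: 2
Gen 4: crossing 4x5. Involves strand 3? no. Count so far: 2
Gen 5: crossing 2x1. Involves strand 3? no. Count so far: 2
Gen 6: crossing 3x5. Involves strand 3? yes. Count so far: 3
Gen 7: crossing 5x3. Involves strand 3? yes. Count so far: 4
Gen 8: crossing 3x5. Involves strand 3? yes. Count so far: 5
Gen 9: crossing 2x5. Involves strand 3? no. Count so far: 5
Gen 10: crossing 3x4. Involves strand 3? yes. Count so far: 6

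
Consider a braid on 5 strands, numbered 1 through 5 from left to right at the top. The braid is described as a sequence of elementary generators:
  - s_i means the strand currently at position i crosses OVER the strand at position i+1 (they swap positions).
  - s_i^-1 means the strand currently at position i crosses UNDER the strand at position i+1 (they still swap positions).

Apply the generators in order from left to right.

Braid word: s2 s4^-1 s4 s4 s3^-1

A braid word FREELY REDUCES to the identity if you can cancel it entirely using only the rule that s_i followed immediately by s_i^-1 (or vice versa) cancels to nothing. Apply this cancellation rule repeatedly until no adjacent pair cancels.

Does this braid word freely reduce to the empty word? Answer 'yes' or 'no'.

Gen 1 (s2): push. Stack: [s2]
Gen 2 (s4^-1): push. Stack: [s2 s4^-1]
Gen 3 (s4): cancels prior s4^-1. Stack: [s2]
Gen 4 (s4): push. Stack: [s2 s4]
Gen 5 (s3^-1): push. Stack: [s2 s4 s3^-1]
Reduced word: s2 s4 s3^-1

Answer: no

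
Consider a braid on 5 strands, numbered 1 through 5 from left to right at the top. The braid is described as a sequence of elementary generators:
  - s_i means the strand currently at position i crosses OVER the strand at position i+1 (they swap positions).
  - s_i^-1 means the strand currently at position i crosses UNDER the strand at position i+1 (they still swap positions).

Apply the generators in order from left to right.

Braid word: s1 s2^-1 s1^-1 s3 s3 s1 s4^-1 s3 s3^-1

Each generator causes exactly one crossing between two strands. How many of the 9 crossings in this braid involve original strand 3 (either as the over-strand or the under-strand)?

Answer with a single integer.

Gen 1: crossing 1x2. Involves strand 3? no. Count so far: 0
Gen 2: crossing 1x3. Involves strand 3? yes. Count so far: 1
Gen 3: crossing 2x3. Involves strand 3? yes. Count so far: 2
Gen 4: crossing 1x4. Involves strand 3? no. Count so far: 2
Gen 5: crossing 4x1. Involves strand 3? no. Count so far: 2
Gen 6: crossing 3x2. Involves strand 3? yes. Count so far: 3
Gen 7: crossing 4x5. Involves strand 3? no. Count so far: 3
Gen 8: crossing 1x5. Involves strand 3? no. Count so far: 3
Gen 9: crossing 5x1. Involves strand 3? no. Count so far: 3

Answer: 3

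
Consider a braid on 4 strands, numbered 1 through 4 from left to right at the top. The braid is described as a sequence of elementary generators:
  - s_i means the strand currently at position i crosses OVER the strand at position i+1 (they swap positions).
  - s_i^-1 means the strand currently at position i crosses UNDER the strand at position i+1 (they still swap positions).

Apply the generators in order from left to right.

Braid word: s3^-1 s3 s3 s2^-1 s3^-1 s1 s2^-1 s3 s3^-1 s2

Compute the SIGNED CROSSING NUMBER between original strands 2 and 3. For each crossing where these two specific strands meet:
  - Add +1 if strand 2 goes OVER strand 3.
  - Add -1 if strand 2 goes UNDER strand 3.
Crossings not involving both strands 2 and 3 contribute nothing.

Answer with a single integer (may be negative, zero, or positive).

Gen 1: crossing 3x4. Both 2&3? no. Sum: 0
Gen 2: crossing 4x3. Both 2&3? no. Sum: 0
Gen 3: crossing 3x4. Both 2&3? no. Sum: 0
Gen 4: crossing 2x4. Both 2&3? no. Sum: 0
Gen 5: 2 under 3. Both 2&3? yes. Contrib: -1. Sum: -1
Gen 6: crossing 1x4. Both 2&3? no. Sum: -1
Gen 7: crossing 1x3. Both 2&3? no. Sum: -1
Gen 8: crossing 1x2. Both 2&3? no. Sum: -1
Gen 9: crossing 2x1. Both 2&3? no. Sum: -1
Gen 10: crossing 3x1. Both 2&3? no. Sum: -1

Answer: -1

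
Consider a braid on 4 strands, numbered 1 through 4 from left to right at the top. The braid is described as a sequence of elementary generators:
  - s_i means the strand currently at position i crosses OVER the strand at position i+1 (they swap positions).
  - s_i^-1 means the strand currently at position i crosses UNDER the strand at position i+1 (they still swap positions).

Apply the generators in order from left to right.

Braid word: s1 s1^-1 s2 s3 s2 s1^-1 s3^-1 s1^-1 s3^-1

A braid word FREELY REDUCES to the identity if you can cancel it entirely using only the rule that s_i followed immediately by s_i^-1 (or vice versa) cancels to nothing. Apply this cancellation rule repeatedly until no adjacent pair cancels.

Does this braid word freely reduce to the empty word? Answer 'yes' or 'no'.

Answer: no

Derivation:
Gen 1 (s1): push. Stack: [s1]
Gen 2 (s1^-1): cancels prior s1. Stack: []
Gen 3 (s2): push. Stack: [s2]
Gen 4 (s3): push. Stack: [s2 s3]
Gen 5 (s2): push. Stack: [s2 s3 s2]
Gen 6 (s1^-1): push. Stack: [s2 s3 s2 s1^-1]
Gen 7 (s3^-1): push. Stack: [s2 s3 s2 s1^-1 s3^-1]
Gen 8 (s1^-1): push. Stack: [s2 s3 s2 s1^-1 s3^-1 s1^-1]
Gen 9 (s3^-1): push. Stack: [s2 s3 s2 s1^-1 s3^-1 s1^-1 s3^-1]
Reduced word: s2 s3 s2 s1^-1 s3^-1 s1^-1 s3^-1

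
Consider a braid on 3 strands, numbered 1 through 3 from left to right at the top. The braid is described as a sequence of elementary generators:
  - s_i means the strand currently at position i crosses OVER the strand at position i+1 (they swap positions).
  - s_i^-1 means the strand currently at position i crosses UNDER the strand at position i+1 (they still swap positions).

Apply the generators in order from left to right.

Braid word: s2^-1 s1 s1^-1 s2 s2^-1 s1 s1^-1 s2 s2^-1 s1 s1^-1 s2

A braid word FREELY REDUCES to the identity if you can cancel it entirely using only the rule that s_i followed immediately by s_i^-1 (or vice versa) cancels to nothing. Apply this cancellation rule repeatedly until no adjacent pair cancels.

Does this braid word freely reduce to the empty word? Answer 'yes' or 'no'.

Answer: yes

Derivation:
Gen 1 (s2^-1): push. Stack: [s2^-1]
Gen 2 (s1): push. Stack: [s2^-1 s1]
Gen 3 (s1^-1): cancels prior s1. Stack: [s2^-1]
Gen 4 (s2): cancels prior s2^-1. Stack: []
Gen 5 (s2^-1): push. Stack: [s2^-1]
Gen 6 (s1): push. Stack: [s2^-1 s1]
Gen 7 (s1^-1): cancels prior s1. Stack: [s2^-1]
Gen 8 (s2): cancels prior s2^-1. Stack: []
Gen 9 (s2^-1): push. Stack: [s2^-1]
Gen 10 (s1): push. Stack: [s2^-1 s1]
Gen 11 (s1^-1): cancels prior s1. Stack: [s2^-1]
Gen 12 (s2): cancels prior s2^-1. Stack: []
Reduced word: (empty)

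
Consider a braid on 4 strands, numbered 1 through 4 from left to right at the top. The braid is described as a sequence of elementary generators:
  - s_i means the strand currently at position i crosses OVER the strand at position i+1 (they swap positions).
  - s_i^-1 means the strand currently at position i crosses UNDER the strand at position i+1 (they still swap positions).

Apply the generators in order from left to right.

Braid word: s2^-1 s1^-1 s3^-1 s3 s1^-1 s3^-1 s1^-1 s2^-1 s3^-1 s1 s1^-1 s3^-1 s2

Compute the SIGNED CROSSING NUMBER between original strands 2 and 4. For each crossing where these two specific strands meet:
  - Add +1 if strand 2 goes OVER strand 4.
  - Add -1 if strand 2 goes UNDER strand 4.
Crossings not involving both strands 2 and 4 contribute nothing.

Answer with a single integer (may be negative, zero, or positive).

Gen 1: crossing 2x3. Both 2&4? no. Sum: 0
Gen 2: crossing 1x3. Both 2&4? no. Sum: 0
Gen 3: 2 under 4. Both 2&4? yes. Contrib: -1. Sum: -1
Gen 4: 4 over 2. Both 2&4? yes. Contrib: -1. Sum: -2
Gen 5: crossing 3x1. Both 2&4? no. Sum: -2
Gen 6: 2 under 4. Both 2&4? yes. Contrib: -1. Sum: -3
Gen 7: crossing 1x3. Both 2&4? no. Sum: -3
Gen 8: crossing 1x4. Both 2&4? no. Sum: -3
Gen 9: crossing 1x2. Both 2&4? no. Sum: -3
Gen 10: crossing 3x4. Both 2&4? no. Sum: -3
Gen 11: crossing 4x3. Both 2&4? no. Sum: -3
Gen 12: crossing 2x1. Both 2&4? no. Sum: -3
Gen 13: crossing 4x1. Both 2&4? no. Sum: -3

Answer: -3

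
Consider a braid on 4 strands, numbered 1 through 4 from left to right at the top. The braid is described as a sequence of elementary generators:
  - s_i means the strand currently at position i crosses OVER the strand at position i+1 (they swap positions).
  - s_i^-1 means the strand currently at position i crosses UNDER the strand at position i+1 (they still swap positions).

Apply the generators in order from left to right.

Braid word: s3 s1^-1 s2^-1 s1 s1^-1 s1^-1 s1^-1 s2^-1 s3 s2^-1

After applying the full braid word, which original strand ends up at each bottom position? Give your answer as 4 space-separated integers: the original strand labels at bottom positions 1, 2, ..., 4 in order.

Answer: 2 3 1 4

Derivation:
Gen 1 (s3): strand 3 crosses over strand 4. Perm now: [1 2 4 3]
Gen 2 (s1^-1): strand 1 crosses under strand 2. Perm now: [2 1 4 3]
Gen 3 (s2^-1): strand 1 crosses under strand 4. Perm now: [2 4 1 3]
Gen 4 (s1): strand 2 crosses over strand 4. Perm now: [4 2 1 3]
Gen 5 (s1^-1): strand 4 crosses under strand 2. Perm now: [2 4 1 3]
Gen 6 (s1^-1): strand 2 crosses under strand 4. Perm now: [4 2 1 3]
Gen 7 (s1^-1): strand 4 crosses under strand 2. Perm now: [2 4 1 3]
Gen 8 (s2^-1): strand 4 crosses under strand 1. Perm now: [2 1 4 3]
Gen 9 (s3): strand 4 crosses over strand 3. Perm now: [2 1 3 4]
Gen 10 (s2^-1): strand 1 crosses under strand 3. Perm now: [2 3 1 4]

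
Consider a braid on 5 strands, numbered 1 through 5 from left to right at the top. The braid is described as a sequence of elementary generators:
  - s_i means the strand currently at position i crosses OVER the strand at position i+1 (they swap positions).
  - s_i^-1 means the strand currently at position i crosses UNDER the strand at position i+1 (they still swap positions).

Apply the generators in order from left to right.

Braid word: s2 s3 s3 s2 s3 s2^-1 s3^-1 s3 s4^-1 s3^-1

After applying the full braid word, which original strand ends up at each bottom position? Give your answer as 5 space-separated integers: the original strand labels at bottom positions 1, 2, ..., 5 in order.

Answer: 1 4 5 2 3

Derivation:
Gen 1 (s2): strand 2 crosses over strand 3. Perm now: [1 3 2 4 5]
Gen 2 (s3): strand 2 crosses over strand 4. Perm now: [1 3 4 2 5]
Gen 3 (s3): strand 4 crosses over strand 2. Perm now: [1 3 2 4 5]
Gen 4 (s2): strand 3 crosses over strand 2. Perm now: [1 2 3 4 5]
Gen 5 (s3): strand 3 crosses over strand 4. Perm now: [1 2 4 3 5]
Gen 6 (s2^-1): strand 2 crosses under strand 4. Perm now: [1 4 2 3 5]
Gen 7 (s3^-1): strand 2 crosses under strand 3. Perm now: [1 4 3 2 5]
Gen 8 (s3): strand 3 crosses over strand 2. Perm now: [1 4 2 3 5]
Gen 9 (s4^-1): strand 3 crosses under strand 5. Perm now: [1 4 2 5 3]
Gen 10 (s3^-1): strand 2 crosses under strand 5. Perm now: [1 4 5 2 3]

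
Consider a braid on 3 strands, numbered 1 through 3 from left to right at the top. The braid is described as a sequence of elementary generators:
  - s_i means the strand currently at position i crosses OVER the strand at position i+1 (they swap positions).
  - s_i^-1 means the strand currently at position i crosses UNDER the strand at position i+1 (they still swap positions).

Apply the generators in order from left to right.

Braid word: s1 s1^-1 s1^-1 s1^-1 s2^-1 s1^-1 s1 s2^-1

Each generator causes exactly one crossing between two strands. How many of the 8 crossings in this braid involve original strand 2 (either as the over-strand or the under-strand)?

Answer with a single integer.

Answer: 6

Derivation:
Gen 1: crossing 1x2. Involves strand 2? yes. Count so far: 1
Gen 2: crossing 2x1. Involves strand 2? yes. Count so far: 2
Gen 3: crossing 1x2. Involves strand 2? yes. Count so far: 3
Gen 4: crossing 2x1. Involves strand 2? yes. Count so far: 4
Gen 5: crossing 2x3. Involves strand 2? yes. Count so far: 5
Gen 6: crossing 1x3. Involves strand 2? no. Count so far: 5
Gen 7: crossing 3x1. Involves strand 2? no. Count so far: 5
Gen 8: crossing 3x2. Involves strand 2? yes. Count so far: 6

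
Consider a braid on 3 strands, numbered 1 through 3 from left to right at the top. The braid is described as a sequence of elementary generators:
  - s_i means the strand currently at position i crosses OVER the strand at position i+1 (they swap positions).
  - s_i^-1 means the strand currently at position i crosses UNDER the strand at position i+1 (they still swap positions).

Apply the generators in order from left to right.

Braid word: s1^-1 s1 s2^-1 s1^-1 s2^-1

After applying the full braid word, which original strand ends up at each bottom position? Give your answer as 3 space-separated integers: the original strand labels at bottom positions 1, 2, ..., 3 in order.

Gen 1 (s1^-1): strand 1 crosses under strand 2. Perm now: [2 1 3]
Gen 2 (s1): strand 2 crosses over strand 1. Perm now: [1 2 3]
Gen 3 (s2^-1): strand 2 crosses under strand 3. Perm now: [1 3 2]
Gen 4 (s1^-1): strand 1 crosses under strand 3. Perm now: [3 1 2]
Gen 5 (s2^-1): strand 1 crosses under strand 2. Perm now: [3 2 1]

Answer: 3 2 1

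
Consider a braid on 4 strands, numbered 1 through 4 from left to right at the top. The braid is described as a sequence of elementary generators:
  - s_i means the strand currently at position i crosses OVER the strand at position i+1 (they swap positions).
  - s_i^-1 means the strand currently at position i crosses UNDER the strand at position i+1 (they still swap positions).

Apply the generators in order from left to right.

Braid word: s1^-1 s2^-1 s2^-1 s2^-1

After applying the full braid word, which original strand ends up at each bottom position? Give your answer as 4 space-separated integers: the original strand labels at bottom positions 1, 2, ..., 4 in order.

Gen 1 (s1^-1): strand 1 crosses under strand 2. Perm now: [2 1 3 4]
Gen 2 (s2^-1): strand 1 crosses under strand 3. Perm now: [2 3 1 4]
Gen 3 (s2^-1): strand 3 crosses under strand 1. Perm now: [2 1 3 4]
Gen 4 (s2^-1): strand 1 crosses under strand 3. Perm now: [2 3 1 4]

Answer: 2 3 1 4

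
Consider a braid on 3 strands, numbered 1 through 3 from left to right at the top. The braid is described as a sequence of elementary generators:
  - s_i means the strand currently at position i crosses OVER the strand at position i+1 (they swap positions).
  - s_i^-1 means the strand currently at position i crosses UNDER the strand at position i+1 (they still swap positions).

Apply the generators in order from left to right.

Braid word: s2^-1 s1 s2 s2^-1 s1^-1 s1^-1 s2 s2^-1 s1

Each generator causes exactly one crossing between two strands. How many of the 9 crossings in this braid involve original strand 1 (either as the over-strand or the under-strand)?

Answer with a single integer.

Gen 1: crossing 2x3. Involves strand 1? no. Count so far: 0
Gen 2: crossing 1x3. Involves strand 1? yes. Count so far: 1
Gen 3: crossing 1x2. Involves strand 1? yes. Count so far: 2
Gen 4: crossing 2x1. Involves strand 1? yes. Count so far: 3
Gen 5: crossing 3x1. Involves strand 1? yes. Count so far: 4
Gen 6: crossing 1x3. Involves strand 1? yes. Count so far: 5
Gen 7: crossing 1x2. Involves strand 1? yes. Count so far: 6
Gen 8: crossing 2x1. Involves strand 1? yes. Count so far: 7
Gen 9: crossing 3x1. Involves strand 1? yes. Count so far: 8

Answer: 8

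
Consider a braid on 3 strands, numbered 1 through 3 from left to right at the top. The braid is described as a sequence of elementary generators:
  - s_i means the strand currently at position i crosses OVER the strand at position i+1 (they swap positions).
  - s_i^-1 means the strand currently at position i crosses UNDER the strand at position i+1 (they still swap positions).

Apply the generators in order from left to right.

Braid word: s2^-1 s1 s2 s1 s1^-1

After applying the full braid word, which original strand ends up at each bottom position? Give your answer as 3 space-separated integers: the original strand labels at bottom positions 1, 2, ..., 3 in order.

Answer: 3 2 1

Derivation:
Gen 1 (s2^-1): strand 2 crosses under strand 3. Perm now: [1 3 2]
Gen 2 (s1): strand 1 crosses over strand 3. Perm now: [3 1 2]
Gen 3 (s2): strand 1 crosses over strand 2. Perm now: [3 2 1]
Gen 4 (s1): strand 3 crosses over strand 2. Perm now: [2 3 1]
Gen 5 (s1^-1): strand 2 crosses under strand 3. Perm now: [3 2 1]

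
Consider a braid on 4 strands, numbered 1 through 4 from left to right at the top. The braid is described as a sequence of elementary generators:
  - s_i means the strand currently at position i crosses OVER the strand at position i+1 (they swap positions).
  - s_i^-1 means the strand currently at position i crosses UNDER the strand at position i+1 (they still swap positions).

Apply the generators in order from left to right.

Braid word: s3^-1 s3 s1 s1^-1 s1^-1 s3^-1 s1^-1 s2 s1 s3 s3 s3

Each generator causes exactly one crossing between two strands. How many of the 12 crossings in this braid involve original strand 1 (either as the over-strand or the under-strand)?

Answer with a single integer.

Answer: 5

Derivation:
Gen 1: crossing 3x4. Involves strand 1? no. Count so far: 0
Gen 2: crossing 4x3. Involves strand 1? no. Count so far: 0
Gen 3: crossing 1x2. Involves strand 1? yes. Count so far: 1
Gen 4: crossing 2x1. Involves strand 1? yes. Count so far: 2
Gen 5: crossing 1x2. Involves strand 1? yes. Count so far: 3
Gen 6: crossing 3x4. Involves strand 1? no. Count so far: 3
Gen 7: crossing 2x1. Involves strand 1? yes. Count so far: 4
Gen 8: crossing 2x4. Involves strand 1? no. Count so far: 4
Gen 9: crossing 1x4. Involves strand 1? yes. Count so far: 5
Gen 10: crossing 2x3. Involves strand 1? no. Count so far: 5
Gen 11: crossing 3x2. Involves strand 1? no. Count so far: 5
Gen 12: crossing 2x3. Involves strand 1? no. Count so far: 5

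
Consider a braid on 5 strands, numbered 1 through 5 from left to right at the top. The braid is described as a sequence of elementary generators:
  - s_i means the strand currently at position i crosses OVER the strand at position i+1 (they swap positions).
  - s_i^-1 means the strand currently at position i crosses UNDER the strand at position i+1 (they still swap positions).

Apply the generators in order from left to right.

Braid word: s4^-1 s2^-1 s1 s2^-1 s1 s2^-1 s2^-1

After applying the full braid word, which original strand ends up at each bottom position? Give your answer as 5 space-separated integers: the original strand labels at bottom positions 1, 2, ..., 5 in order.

Answer: 2 3 1 5 4

Derivation:
Gen 1 (s4^-1): strand 4 crosses under strand 5. Perm now: [1 2 3 5 4]
Gen 2 (s2^-1): strand 2 crosses under strand 3. Perm now: [1 3 2 5 4]
Gen 3 (s1): strand 1 crosses over strand 3. Perm now: [3 1 2 5 4]
Gen 4 (s2^-1): strand 1 crosses under strand 2. Perm now: [3 2 1 5 4]
Gen 5 (s1): strand 3 crosses over strand 2. Perm now: [2 3 1 5 4]
Gen 6 (s2^-1): strand 3 crosses under strand 1. Perm now: [2 1 3 5 4]
Gen 7 (s2^-1): strand 1 crosses under strand 3. Perm now: [2 3 1 5 4]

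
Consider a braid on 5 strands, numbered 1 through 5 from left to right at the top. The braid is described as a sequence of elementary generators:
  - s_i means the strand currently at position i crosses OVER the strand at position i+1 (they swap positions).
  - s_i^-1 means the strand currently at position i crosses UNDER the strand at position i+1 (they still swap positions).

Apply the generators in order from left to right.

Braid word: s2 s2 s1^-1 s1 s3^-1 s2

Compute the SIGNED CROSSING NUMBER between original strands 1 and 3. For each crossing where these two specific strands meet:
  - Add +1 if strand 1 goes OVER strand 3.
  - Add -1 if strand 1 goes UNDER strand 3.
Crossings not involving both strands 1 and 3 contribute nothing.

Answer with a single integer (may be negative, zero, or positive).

Gen 1: crossing 2x3. Both 1&3? no. Sum: 0
Gen 2: crossing 3x2. Both 1&3? no. Sum: 0
Gen 3: crossing 1x2. Both 1&3? no. Sum: 0
Gen 4: crossing 2x1. Both 1&3? no. Sum: 0
Gen 5: crossing 3x4. Both 1&3? no. Sum: 0
Gen 6: crossing 2x4. Both 1&3? no. Sum: 0

Answer: 0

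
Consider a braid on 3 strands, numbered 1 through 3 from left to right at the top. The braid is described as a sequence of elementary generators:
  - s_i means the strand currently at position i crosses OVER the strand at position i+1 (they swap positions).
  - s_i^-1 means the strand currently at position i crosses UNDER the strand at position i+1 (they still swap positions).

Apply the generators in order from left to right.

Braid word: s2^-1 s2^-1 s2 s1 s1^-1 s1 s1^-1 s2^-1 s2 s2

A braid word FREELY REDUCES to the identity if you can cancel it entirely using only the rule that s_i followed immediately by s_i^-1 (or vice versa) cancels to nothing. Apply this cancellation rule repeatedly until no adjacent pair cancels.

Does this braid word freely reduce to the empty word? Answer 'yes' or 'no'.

Gen 1 (s2^-1): push. Stack: [s2^-1]
Gen 2 (s2^-1): push. Stack: [s2^-1 s2^-1]
Gen 3 (s2): cancels prior s2^-1. Stack: [s2^-1]
Gen 4 (s1): push. Stack: [s2^-1 s1]
Gen 5 (s1^-1): cancels prior s1. Stack: [s2^-1]
Gen 6 (s1): push. Stack: [s2^-1 s1]
Gen 7 (s1^-1): cancels prior s1. Stack: [s2^-1]
Gen 8 (s2^-1): push. Stack: [s2^-1 s2^-1]
Gen 9 (s2): cancels prior s2^-1. Stack: [s2^-1]
Gen 10 (s2): cancels prior s2^-1. Stack: []
Reduced word: (empty)

Answer: yes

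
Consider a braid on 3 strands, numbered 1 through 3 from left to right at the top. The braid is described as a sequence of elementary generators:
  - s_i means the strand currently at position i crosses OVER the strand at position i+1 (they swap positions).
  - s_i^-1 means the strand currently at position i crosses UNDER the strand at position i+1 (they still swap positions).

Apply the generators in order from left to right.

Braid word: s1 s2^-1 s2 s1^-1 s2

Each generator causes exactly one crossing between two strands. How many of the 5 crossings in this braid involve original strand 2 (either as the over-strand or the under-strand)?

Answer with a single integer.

Gen 1: crossing 1x2. Involves strand 2? yes. Count so far: 1
Gen 2: crossing 1x3. Involves strand 2? no. Count so far: 1
Gen 3: crossing 3x1. Involves strand 2? no. Count so far: 1
Gen 4: crossing 2x1. Involves strand 2? yes. Count so far: 2
Gen 5: crossing 2x3. Involves strand 2? yes. Count so far: 3

Answer: 3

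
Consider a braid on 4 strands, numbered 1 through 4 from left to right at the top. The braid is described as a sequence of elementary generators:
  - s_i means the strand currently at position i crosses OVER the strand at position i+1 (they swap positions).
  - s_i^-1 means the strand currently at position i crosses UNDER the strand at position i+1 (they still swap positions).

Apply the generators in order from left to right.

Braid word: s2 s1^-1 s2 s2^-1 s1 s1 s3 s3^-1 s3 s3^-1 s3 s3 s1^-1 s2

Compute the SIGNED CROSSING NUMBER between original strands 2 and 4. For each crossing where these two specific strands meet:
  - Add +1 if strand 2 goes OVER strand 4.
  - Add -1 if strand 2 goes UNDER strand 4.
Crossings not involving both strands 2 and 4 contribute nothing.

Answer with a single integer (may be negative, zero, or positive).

Answer: 4

Derivation:
Gen 1: crossing 2x3. Both 2&4? no. Sum: 0
Gen 2: crossing 1x3. Both 2&4? no. Sum: 0
Gen 3: crossing 1x2. Both 2&4? no. Sum: 0
Gen 4: crossing 2x1. Both 2&4? no. Sum: 0
Gen 5: crossing 3x1. Both 2&4? no. Sum: 0
Gen 6: crossing 1x3. Both 2&4? no. Sum: 0
Gen 7: 2 over 4. Both 2&4? yes. Contrib: +1. Sum: 1
Gen 8: 4 under 2. Both 2&4? yes. Contrib: +1. Sum: 2
Gen 9: 2 over 4. Both 2&4? yes. Contrib: +1. Sum: 3
Gen 10: 4 under 2. Both 2&4? yes. Contrib: +1. Sum: 4
Gen 11: 2 over 4. Both 2&4? yes. Contrib: +1. Sum: 5
Gen 12: 4 over 2. Both 2&4? yes. Contrib: -1. Sum: 4
Gen 13: crossing 3x1. Both 2&4? no. Sum: 4
Gen 14: crossing 3x2. Both 2&4? no. Sum: 4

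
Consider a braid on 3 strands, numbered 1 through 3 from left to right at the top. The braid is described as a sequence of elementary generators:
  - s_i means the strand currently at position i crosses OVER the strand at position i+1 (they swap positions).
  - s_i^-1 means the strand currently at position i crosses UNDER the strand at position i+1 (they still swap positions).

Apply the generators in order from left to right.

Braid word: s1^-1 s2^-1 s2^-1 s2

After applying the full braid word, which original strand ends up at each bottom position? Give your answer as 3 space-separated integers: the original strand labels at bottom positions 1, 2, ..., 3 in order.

Gen 1 (s1^-1): strand 1 crosses under strand 2. Perm now: [2 1 3]
Gen 2 (s2^-1): strand 1 crosses under strand 3. Perm now: [2 3 1]
Gen 3 (s2^-1): strand 3 crosses under strand 1. Perm now: [2 1 3]
Gen 4 (s2): strand 1 crosses over strand 3. Perm now: [2 3 1]

Answer: 2 3 1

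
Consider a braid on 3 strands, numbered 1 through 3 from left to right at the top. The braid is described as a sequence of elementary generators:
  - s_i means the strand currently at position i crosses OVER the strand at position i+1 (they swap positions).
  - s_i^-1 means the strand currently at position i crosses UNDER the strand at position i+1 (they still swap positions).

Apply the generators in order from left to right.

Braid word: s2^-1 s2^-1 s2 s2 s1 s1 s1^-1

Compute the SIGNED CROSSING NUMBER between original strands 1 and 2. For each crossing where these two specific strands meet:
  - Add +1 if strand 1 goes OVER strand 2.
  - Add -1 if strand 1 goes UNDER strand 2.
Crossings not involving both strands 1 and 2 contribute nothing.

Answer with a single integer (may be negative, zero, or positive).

Gen 1: crossing 2x3. Both 1&2? no. Sum: 0
Gen 2: crossing 3x2. Both 1&2? no. Sum: 0
Gen 3: crossing 2x3. Both 1&2? no. Sum: 0
Gen 4: crossing 3x2. Both 1&2? no. Sum: 0
Gen 5: 1 over 2. Both 1&2? yes. Contrib: +1. Sum: 1
Gen 6: 2 over 1. Both 1&2? yes. Contrib: -1. Sum: 0
Gen 7: 1 under 2. Both 1&2? yes. Contrib: -1. Sum: -1

Answer: -1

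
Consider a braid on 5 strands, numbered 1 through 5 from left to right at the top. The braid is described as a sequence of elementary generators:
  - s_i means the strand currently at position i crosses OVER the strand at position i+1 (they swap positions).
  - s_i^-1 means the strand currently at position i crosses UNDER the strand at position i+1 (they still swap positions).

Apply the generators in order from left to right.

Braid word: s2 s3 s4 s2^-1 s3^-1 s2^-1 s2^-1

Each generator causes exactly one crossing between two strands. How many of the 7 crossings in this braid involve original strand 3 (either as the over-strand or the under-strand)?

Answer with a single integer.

Answer: 3

Derivation:
Gen 1: crossing 2x3. Involves strand 3? yes. Count so far: 1
Gen 2: crossing 2x4. Involves strand 3? no. Count so far: 1
Gen 3: crossing 2x5. Involves strand 3? no. Count so far: 1
Gen 4: crossing 3x4. Involves strand 3? yes. Count so far: 2
Gen 5: crossing 3x5. Involves strand 3? yes. Count so far: 3
Gen 6: crossing 4x5. Involves strand 3? no. Count so far: 3
Gen 7: crossing 5x4. Involves strand 3? no. Count so far: 3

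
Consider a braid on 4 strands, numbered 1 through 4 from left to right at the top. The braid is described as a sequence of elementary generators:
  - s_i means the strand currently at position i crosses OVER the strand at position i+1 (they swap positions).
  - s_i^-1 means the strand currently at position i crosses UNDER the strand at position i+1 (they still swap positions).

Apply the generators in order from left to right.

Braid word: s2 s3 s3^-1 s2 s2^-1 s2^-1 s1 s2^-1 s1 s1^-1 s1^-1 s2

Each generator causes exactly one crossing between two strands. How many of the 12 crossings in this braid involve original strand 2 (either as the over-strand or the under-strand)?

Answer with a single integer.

Answer: 11

Derivation:
Gen 1: crossing 2x3. Involves strand 2? yes. Count so far: 1
Gen 2: crossing 2x4. Involves strand 2? yes. Count so far: 2
Gen 3: crossing 4x2. Involves strand 2? yes. Count so far: 3
Gen 4: crossing 3x2. Involves strand 2? yes. Count so far: 4
Gen 5: crossing 2x3. Involves strand 2? yes. Count so far: 5
Gen 6: crossing 3x2. Involves strand 2? yes. Count so far: 6
Gen 7: crossing 1x2. Involves strand 2? yes. Count so far: 7
Gen 8: crossing 1x3. Involves strand 2? no. Count so far: 7
Gen 9: crossing 2x3. Involves strand 2? yes. Count so far: 8
Gen 10: crossing 3x2. Involves strand 2? yes. Count so far: 9
Gen 11: crossing 2x3. Involves strand 2? yes. Count so far: 10
Gen 12: crossing 2x1. Involves strand 2? yes. Count so far: 11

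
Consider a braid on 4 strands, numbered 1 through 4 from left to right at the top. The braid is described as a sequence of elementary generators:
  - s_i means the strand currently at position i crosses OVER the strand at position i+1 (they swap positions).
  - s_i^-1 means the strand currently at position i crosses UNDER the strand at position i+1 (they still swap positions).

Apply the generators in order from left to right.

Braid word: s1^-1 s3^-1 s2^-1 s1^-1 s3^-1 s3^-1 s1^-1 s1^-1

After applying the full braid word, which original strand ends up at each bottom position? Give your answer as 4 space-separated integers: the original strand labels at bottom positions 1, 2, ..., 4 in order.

Gen 1 (s1^-1): strand 1 crosses under strand 2. Perm now: [2 1 3 4]
Gen 2 (s3^-1): strand 3 crosses under strand 4. Perm now: [2 1 4 3]
Gen 3 (s2^-1): strand 1 crosses under strand 4. Perm now: [2 4 1 3]
Gen 4 (s1^-1): strand 2 crosses under strand 4. Perm now: [4 2 1 3]
Gen 5 (s3^-1): strand 1 crosses under strand 3. Perm now: [4 2 3 1]
Gen 6 (s3^-1): strand 3 crosses under strand 1. Perm now: [4 2 1 3]
Gen 7 (s1^-1): strand 4 crosses under strand 2. Perm now: [2 4 1 3]
Gen 8 (s1^-1): strand 2 crosses under strand 4. Perm now: [4 2 1 3]

Answer: 4 2 1 3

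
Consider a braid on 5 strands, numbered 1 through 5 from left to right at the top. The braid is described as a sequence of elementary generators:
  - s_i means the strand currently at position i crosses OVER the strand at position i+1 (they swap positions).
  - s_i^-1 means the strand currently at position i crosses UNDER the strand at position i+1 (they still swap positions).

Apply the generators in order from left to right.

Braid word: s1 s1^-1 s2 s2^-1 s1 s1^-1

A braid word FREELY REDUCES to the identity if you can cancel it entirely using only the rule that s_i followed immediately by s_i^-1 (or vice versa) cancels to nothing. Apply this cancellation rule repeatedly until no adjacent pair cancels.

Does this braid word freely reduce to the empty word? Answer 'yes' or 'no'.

Answer: yes

Derivation:
Gen 1 (s1): push. Stack: [s1]
Gen 2 (s1^-1): cancels prior s1. Stack: []
Gen 3 (s2): push. Stack: [s2]
Gen 4 (s2^-1): cancels prior s2. Stack: []
Gen 5 (s1): push. Stack: [s1]
Gen 6 (s1^-1): cancels prior s1. Stack: []
Reduced word: (empty)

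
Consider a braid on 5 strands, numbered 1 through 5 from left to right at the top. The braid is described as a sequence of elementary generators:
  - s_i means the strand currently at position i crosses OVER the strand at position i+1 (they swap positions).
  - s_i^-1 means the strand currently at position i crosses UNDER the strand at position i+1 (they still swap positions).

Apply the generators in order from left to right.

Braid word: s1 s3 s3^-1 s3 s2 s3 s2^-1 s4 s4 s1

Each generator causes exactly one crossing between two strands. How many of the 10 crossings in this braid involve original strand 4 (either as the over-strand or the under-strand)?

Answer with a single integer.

Answer: 5

Derivation:
Gen 1: crossing 1x2. Involves strand 4? no. Count so far: 0
Gen 2: crossing 3x4. Involves strand 4? yes. Count so far: 1
Gen 3: crossing 4x3. Involves strand 4? yes. Count so far: 2
Gen 4: crossing 3x4. Involves strand 4? yes. Count so far: 3
Gen 5: crossing 1x4. Involves strand 4? yes. Count so far: 4
Gen 6: crossing 1x3. Involves strand 4? no. Count so far: 4
Gen 7: crossing 4x3. Involves strand 4? yes. Count so far: 5
Gen 8: crossing 1x5. Involves strand 4? no. Count so far: 5
Gen 9: crossing 5x1. Involves strand 4? no. Count so far: 5
Gen 10: crossing 2x3. Involves strand 4? no. Count so far: 5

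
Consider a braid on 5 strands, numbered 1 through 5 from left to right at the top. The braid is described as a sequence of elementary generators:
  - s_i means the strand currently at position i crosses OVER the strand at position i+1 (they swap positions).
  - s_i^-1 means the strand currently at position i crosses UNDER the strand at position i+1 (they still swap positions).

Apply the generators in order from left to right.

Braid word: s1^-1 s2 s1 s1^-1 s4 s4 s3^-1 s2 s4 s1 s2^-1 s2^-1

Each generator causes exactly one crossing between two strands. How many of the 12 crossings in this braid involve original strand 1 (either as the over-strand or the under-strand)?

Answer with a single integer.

Gen 1: crossing 1x2. Involves strand 1? yes. Count so far: 1
Gen 2: crossing 1x3. Involves strand 1? yes. Count so far: 2
Gen 3: crossing 2x3. Involves strand 1? no. Count so far: 2
Gen 4: crossing 3x2. Involves strand 1? no. Count so far: 2
Gen 5: crossing 4x5. Involves strand 1? no. Count so far: 2
Gen 6: crossing 5x4. Involves strand 1? no. Count so far: 2
Gen 7: crossing 1x4. Involves strand 1? yes. Count so far: 3
Gen 8: crossing 3x4. Involves strand 1? no. Count so far: 3
Gen 9: crossing 1x5. Involves strand 1? yes. Count so far: 4
Gen 10: crossing 2x4. Involves strand 1? no. Count so far: 4
Gen 11: crossing 2x3. Involves strand 1? no. Count so far: 4
Gen 12: crossing 3x2. Involves strand 1? no. Count so far: 4

Answer: 4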